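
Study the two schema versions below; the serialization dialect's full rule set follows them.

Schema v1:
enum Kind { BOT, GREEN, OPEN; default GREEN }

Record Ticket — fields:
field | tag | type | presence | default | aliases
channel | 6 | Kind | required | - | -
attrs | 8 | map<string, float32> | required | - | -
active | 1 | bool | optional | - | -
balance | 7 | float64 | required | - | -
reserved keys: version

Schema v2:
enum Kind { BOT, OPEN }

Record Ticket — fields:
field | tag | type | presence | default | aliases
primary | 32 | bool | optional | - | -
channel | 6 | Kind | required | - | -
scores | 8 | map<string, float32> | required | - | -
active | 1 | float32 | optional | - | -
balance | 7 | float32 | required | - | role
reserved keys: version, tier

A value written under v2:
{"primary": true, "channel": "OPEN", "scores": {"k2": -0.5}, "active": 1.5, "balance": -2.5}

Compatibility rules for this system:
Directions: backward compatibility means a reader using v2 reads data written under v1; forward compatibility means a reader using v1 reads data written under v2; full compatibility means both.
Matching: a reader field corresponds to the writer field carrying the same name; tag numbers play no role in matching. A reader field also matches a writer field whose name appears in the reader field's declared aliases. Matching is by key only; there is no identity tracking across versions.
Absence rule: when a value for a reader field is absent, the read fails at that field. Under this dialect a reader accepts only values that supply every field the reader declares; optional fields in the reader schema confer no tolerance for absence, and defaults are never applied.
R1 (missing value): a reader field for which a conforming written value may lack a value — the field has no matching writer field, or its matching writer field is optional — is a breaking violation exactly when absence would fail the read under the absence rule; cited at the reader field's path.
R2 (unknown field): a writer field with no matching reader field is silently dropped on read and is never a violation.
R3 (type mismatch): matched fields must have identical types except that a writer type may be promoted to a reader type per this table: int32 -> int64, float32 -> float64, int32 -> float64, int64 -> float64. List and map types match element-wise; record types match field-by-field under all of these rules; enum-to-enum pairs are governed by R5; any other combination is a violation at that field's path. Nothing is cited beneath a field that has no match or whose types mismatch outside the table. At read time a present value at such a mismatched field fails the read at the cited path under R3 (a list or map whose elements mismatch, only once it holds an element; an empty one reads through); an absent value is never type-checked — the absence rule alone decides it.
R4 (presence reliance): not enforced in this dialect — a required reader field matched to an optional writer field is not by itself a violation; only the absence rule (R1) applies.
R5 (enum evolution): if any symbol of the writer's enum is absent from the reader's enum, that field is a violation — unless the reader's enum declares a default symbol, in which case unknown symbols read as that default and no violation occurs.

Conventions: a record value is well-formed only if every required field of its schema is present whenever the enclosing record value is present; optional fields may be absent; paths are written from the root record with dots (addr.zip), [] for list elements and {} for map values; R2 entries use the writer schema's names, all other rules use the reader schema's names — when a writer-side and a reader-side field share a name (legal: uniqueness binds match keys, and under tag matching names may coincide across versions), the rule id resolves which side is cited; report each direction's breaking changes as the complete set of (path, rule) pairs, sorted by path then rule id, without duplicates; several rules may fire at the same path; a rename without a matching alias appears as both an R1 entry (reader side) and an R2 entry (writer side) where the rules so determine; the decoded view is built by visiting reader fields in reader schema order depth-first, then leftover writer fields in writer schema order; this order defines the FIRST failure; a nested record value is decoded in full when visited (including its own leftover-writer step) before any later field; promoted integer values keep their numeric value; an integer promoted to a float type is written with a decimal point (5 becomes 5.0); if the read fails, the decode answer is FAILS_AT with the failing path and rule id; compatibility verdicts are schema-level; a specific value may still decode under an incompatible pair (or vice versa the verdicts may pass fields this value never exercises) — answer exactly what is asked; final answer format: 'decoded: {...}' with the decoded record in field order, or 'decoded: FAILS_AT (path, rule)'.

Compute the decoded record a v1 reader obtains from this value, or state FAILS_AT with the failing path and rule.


decoded: FAILS_AT (attrs, R1)

each type pair in Ticket: writer, then reader
decode walk for Ticket under reader schema v1:
  channel := "OPEN"
  read fails at attrs under R1 (no fill)
  => FAILS_AT (attrs, R1)
the rest of the Ticket diff is inert for this question:
  field active in record Ticket: type bool changed to float32 -> changes Ticket's schema-level verdicts only — the decode of this value is the same
  enum Kind (field channel in record Ticket): symbol GREEN removed (it was the default; the default is cleared) -> changes Ticket's schema-level verdicts only — the decode of this value is the same
  field balance in record Ticket: type float64 changed to float32 -> changes Ticket's schema-level verdicts only — the decode of this value is the same
  added field primary to record Ticket: optional bool, tag 32 (in v2 it sits immediately before channel) -> changes Ticket's schema-level verdicts only — the decode of this value is the same


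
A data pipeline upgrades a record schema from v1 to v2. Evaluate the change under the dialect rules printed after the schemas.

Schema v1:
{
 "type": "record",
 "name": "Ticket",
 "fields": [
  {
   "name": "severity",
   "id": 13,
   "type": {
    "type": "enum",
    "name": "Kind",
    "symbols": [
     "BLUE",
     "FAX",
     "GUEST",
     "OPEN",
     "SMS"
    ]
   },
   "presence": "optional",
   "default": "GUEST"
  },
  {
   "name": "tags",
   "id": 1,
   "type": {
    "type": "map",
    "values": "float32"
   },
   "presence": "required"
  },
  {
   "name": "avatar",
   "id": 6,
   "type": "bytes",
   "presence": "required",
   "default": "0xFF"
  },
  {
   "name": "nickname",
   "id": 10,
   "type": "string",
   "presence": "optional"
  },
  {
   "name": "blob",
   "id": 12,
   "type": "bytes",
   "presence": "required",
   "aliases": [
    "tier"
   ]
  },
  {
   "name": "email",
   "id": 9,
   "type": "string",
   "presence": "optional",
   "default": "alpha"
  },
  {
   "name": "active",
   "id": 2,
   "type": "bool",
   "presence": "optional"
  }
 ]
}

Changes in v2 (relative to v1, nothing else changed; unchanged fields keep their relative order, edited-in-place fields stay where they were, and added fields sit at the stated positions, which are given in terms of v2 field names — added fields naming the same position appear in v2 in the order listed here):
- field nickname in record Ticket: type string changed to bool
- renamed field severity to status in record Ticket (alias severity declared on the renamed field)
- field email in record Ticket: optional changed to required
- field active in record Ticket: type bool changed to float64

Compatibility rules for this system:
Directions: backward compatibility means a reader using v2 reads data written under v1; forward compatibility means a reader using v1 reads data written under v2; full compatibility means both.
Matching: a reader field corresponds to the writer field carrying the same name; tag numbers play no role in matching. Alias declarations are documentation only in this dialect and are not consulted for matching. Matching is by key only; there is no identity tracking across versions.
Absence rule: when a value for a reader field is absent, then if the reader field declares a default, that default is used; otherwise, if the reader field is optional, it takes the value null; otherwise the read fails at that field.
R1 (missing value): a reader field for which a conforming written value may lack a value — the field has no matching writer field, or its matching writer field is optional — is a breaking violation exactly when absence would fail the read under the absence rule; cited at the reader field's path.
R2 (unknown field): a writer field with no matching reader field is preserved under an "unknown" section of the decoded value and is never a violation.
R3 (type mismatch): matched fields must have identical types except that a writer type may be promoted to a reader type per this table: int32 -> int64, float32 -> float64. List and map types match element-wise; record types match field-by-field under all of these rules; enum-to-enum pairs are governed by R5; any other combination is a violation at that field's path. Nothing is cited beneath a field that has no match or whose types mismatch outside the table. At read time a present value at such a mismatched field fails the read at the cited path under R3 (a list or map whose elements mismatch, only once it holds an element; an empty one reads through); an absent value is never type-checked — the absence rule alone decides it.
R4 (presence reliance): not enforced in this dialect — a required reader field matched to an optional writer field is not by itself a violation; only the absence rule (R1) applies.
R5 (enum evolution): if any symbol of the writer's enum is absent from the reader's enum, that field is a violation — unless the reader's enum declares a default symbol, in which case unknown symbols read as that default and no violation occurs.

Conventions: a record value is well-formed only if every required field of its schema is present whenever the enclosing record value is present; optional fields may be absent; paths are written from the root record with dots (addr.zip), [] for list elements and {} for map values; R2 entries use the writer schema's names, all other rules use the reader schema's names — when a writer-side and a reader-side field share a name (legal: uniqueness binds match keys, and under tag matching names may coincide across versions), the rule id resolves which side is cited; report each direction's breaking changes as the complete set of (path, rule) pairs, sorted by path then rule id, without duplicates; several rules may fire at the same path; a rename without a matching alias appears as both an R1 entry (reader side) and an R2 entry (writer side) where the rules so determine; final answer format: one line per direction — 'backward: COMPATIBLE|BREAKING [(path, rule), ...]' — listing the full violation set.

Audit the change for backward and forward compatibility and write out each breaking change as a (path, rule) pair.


backward: BREAKING [(active, R3), (nickname, R3)]; forward: BREAKING [(active, R3), (nickname, R3)]

each type pair in Ticket: writer, then reader
backward for Ticket (reader v2, writer v1):
  status: no writer-side match
  tags: paired with writer tags (map<string, float32> -> map<string, float32>; writer required)
  avatar: paired with writer avatar (bytes -> bytes; writer required)
  nickname: paired with writer nickname (string -> bool; writer optional)
  blob: paired with writer blob (bytes -> bytes; writer required)
  email: paired with writer email (string -> string; writer optional)
  active: paired with writer active (bool -> float64; writer optional)
  writer field severity has no reader counterpart
  R3 fires at active
  R3 fires at nickname
  => backward verdict for Ticket: BREAKING, 2 violation(s)
forward for Ticket (reader v1, writer v2):
  severity: no writer-side match
  tags: paired with writer tags (map<string, float32> -> map<string, float32>; writer required)
  avatar: paired with writer avatar (bytes -> bytes; writer required)
  nickname: paired with writer nickname (bool -> string; writer optional)
  blob: paired with writer blob (bytes -> bytes; writer required)
  email: paired with writer email (string -> string; writer required)
  active: paired with writer active (float64 -> bool; writer optional)
  writer field status has no reader counterpart
  R3 fires at active
  R3 fires at nickname
  => forward verdict for Ticket: BREAKING, 2 violation(s)


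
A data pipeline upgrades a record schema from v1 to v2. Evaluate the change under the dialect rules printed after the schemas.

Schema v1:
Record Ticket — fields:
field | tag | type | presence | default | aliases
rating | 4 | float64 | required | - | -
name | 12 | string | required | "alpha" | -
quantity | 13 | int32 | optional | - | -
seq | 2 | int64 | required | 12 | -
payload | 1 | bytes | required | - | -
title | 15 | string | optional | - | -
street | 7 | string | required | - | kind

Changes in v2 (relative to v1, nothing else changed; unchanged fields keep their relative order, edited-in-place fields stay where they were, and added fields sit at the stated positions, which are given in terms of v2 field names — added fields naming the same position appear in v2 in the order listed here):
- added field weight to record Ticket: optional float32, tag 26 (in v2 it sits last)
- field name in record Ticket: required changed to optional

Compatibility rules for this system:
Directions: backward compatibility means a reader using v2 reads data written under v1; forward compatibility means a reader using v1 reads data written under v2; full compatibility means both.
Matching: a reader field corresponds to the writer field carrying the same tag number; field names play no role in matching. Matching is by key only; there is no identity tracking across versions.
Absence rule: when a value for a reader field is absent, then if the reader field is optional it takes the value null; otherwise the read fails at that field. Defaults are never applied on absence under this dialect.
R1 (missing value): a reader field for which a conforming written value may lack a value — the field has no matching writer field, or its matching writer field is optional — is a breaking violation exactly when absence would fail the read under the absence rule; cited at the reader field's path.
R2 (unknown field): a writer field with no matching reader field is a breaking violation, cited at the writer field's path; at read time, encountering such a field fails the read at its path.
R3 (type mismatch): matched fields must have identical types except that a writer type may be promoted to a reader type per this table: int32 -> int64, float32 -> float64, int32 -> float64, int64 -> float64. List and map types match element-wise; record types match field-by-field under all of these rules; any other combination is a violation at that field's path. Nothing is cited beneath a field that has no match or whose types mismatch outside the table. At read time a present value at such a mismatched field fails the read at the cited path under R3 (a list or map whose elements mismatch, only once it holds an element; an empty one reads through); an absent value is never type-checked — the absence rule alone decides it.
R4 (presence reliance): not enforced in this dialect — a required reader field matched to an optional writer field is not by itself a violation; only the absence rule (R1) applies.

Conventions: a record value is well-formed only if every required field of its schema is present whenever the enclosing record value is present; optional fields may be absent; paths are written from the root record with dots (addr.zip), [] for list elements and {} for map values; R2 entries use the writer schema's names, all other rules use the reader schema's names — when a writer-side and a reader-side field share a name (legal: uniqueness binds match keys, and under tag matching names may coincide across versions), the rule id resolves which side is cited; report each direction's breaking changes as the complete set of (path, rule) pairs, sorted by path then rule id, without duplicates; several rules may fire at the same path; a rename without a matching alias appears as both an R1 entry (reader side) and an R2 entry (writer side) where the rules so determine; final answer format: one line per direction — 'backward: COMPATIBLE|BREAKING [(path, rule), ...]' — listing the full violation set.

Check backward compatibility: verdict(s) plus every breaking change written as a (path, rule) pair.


the writer's type comes first in each Ticket pair
backward on Ticket — v2 reading data written by v1:
  rating <- rating (float64 -> float64, writer required)
  name <- name (string -> string, writer required)
  quantity <- quantity (int32 -> int32, writer optional)
  seq <- seq (int64 -> int64, writer required)
  payload <- payload (bytes -> bytes, writer required)
  title <- title (string -> string, writer optional)
  street <- street (string -> string, writer required)
  weight: no writer-side match
  => backward: COMPATIBLE
the other Ticket changes do not affect what is asked:
  added field weight to record Ticket: optional float32, tag 26 (in v2 it sits last) -> its effect on Ticket is confined to the forward direction, not asked
  field name in record Ticket: required changed to optional -> its effect on Ticket is confined to the forward direction, not asked

backward: COMPATIBLE []


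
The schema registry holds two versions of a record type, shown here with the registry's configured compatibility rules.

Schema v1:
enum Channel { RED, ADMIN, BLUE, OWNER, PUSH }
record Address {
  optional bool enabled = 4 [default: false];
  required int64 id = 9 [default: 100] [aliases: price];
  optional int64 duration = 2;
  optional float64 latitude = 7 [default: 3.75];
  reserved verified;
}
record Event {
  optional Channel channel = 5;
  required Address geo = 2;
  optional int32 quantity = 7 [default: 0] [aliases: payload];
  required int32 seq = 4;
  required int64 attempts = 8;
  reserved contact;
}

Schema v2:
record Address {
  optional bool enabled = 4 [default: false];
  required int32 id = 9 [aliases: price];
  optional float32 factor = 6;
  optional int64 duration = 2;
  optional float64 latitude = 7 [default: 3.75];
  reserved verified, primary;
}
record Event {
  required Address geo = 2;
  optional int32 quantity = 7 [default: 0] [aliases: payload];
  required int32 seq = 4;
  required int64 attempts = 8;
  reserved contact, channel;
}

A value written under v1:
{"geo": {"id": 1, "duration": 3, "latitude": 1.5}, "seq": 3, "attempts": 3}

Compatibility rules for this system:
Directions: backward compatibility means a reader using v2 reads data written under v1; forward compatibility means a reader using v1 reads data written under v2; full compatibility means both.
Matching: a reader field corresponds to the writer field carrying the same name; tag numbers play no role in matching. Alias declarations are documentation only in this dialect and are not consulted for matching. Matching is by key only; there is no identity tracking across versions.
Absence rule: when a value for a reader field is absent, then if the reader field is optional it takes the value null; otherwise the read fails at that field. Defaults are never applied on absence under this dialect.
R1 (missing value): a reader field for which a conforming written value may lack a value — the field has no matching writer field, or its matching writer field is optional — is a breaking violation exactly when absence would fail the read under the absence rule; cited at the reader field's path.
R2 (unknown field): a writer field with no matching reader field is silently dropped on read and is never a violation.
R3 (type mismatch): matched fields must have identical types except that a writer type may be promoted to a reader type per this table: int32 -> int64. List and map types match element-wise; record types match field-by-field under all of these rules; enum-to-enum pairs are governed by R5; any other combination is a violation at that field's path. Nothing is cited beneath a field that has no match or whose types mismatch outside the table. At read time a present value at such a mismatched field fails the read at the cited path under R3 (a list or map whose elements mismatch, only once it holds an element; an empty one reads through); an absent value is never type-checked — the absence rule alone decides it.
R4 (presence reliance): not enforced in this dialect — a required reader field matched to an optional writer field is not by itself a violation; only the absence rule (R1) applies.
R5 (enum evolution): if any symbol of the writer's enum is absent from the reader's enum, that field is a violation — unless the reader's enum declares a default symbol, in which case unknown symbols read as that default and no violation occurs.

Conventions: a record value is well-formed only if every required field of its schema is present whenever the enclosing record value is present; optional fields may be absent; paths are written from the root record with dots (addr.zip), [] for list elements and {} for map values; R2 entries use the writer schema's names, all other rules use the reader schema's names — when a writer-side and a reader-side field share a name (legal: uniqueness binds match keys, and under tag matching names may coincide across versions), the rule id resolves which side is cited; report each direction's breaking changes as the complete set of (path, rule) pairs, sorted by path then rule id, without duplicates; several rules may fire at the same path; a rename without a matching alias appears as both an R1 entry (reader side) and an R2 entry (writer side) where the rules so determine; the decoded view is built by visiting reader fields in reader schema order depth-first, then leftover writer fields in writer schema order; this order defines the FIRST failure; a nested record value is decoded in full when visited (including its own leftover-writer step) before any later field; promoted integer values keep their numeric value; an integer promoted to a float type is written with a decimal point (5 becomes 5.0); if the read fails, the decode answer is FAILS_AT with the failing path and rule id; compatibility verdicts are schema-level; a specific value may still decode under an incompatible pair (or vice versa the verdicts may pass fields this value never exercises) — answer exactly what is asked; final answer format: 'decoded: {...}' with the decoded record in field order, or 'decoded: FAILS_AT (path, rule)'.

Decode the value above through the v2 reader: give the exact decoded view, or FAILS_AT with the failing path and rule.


each type pair in Event: writer, then reader
decode walk for Event under reader schema v2:
  geo.enabled := null (absent, optional -> null)
  read fails at geo.id under R3
  => FAILS_AT (geo.id, R3)
the other Event changes do not affect what is asked:
  removed field channel from record Event (its key "channel" joins the reserved list) -> fires no rule on Event under this dialect and leaves the result unchanged
  added field factor to record Address: optional float32, tag 6 (in v2 it sits immediately before duration) -> fires no rule on Event under this dialect and leaves the result unchanged

decoded: FAILS_AT (geo.id, R3)


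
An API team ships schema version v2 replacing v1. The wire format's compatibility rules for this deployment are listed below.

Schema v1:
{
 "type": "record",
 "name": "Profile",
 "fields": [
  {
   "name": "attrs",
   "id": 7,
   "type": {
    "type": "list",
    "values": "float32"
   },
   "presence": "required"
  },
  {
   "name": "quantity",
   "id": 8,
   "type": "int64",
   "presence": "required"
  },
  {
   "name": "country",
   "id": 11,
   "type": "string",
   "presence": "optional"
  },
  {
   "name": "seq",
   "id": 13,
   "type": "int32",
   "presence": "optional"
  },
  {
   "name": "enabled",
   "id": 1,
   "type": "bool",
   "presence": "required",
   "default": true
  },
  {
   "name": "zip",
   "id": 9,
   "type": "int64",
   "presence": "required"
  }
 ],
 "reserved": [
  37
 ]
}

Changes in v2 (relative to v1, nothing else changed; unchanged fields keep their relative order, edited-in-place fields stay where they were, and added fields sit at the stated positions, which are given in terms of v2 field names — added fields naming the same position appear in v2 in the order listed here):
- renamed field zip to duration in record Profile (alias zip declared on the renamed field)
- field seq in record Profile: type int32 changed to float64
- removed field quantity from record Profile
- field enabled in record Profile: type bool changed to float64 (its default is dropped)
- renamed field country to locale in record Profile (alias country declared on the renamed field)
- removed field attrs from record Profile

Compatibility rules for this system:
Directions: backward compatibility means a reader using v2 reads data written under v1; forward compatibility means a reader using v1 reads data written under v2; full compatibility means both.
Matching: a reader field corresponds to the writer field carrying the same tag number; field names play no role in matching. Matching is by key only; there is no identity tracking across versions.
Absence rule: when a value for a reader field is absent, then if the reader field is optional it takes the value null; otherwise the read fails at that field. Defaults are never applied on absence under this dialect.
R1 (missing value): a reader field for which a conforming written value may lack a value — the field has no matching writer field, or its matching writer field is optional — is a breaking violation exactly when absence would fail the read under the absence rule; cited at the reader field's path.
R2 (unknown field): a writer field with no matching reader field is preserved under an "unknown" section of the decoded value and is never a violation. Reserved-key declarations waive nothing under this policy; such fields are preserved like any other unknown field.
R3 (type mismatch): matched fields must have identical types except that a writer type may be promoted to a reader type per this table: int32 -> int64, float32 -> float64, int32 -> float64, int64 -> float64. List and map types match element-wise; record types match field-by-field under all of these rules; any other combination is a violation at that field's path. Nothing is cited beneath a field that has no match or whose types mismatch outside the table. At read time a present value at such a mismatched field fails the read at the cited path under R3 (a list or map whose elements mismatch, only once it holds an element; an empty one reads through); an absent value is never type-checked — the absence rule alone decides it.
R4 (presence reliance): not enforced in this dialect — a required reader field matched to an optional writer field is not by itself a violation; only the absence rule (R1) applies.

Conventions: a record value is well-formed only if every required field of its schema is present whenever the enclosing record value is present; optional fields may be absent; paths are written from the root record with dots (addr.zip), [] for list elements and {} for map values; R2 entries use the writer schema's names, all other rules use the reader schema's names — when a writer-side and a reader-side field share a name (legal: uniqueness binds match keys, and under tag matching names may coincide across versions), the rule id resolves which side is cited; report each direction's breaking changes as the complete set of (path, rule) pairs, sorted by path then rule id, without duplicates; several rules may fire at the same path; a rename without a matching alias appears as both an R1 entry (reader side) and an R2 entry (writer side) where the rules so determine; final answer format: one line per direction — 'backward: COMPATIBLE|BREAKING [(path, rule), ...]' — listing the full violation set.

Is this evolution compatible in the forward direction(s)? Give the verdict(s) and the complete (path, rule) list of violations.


each type pair in Profile: writer, then reader
forward for Profile (reader v1, writer v2):
  no writer field matches reader attrs
  no writer field matches reader quantity
  country: paired with writer locale (string -> string; writer optional)
  seq: paired with writer seq (float64 -> int32; writer optional)
  enabled: paired with writer enabled (float64 -> bool; writer required)
  zip: paired with writer duration (int64 -> int64; writer required)
  rule R1 violated at attrs
  rule R3 violated at enabled
  rule R1 violated at quantity
  rule R3 violated at seq
  => 4 violation(s): forward is BREAKING for Profile
ruling out the remaining Profile differences:
  renamed field zip to duration in record Profile (alias zip declared on the renamed field) -> fires no rule on Profile, leaving the asked answer as it is
  renamed field country to locale in record Profile (alias country declared on the renamed field) -> fires no rule on Profile, leaving the asked answer as it is

forward: BREAKING [(attrs, R1), (enabled, R3), (quantity, R1), (seq, R3)]


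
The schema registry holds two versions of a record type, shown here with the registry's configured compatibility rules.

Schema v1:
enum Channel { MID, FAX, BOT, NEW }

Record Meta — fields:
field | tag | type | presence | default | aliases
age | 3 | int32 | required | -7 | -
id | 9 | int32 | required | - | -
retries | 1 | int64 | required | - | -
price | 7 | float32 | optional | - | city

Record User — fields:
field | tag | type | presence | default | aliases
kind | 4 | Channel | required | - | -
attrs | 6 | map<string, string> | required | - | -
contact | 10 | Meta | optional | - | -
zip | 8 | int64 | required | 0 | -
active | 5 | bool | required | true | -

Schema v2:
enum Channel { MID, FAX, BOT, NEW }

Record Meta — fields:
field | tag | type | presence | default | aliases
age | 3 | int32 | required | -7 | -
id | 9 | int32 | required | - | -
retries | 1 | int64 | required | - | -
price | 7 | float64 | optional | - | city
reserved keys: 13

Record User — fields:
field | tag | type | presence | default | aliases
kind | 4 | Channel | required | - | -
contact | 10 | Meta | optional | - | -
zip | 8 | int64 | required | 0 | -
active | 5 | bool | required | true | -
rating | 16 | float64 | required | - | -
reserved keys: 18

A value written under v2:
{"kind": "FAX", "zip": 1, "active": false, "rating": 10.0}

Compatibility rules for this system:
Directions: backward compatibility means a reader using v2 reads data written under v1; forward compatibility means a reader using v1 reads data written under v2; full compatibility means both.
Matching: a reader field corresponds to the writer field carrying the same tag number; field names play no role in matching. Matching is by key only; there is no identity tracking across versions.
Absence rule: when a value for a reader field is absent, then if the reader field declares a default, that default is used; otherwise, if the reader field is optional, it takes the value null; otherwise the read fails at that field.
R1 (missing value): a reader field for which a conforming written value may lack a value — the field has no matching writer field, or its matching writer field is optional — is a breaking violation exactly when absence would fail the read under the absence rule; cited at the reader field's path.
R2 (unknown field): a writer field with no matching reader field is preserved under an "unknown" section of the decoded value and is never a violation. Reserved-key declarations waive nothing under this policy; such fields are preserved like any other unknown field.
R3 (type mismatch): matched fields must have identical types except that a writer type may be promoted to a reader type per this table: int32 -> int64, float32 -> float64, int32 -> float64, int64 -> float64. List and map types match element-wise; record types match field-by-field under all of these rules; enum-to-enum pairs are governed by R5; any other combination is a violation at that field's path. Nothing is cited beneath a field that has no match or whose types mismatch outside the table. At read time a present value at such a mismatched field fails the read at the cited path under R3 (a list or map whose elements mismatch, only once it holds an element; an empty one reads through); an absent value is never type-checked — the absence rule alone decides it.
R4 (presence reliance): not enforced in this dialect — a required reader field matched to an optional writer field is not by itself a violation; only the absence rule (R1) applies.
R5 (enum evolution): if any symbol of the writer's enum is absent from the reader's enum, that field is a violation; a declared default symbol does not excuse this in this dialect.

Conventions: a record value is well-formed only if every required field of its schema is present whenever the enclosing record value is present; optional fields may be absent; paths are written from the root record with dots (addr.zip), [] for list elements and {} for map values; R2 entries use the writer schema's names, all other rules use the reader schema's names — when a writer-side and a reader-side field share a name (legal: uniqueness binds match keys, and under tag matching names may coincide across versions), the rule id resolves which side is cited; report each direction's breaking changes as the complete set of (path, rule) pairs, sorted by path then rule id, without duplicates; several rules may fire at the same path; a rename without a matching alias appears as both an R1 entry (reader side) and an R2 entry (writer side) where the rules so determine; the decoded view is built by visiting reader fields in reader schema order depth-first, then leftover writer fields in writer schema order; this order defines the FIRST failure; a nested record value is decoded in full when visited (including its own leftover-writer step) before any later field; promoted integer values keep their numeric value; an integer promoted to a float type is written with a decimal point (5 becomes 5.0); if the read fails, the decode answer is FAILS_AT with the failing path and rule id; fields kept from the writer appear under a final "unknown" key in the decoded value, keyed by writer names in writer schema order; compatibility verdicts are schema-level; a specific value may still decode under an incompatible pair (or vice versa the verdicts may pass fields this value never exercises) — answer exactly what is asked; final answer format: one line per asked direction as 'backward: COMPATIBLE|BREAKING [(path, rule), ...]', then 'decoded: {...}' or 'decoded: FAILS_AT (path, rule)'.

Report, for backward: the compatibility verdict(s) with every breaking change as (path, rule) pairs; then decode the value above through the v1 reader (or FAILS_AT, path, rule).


in User below, arrows point writer -> reader
checking backward for User: reader v2 against writer v1:
  kind: paired with writer kind (Channel -> Channel; writer required)
  contact: paired with writer contact (Meta -> Meta; writer optional)
  zip: paired with writer zip (int64 -> int64; writer required)
  active: paired with writer active (bool -> bool; writer required)
  rating: no writer match
  attrs (writer side), unknown to reader
  contact.age: paired with writer contact.age (int32 -> int32; writer required)
  contact.id: paired with writer contact.id (int32 -> int32; writer required)
  contact.retries: paired with writer contact.retries (int64 -> int64; writer required)
  contact.price: paired with writer contact.price (float32 -> float64; writer optional)
  rule R1 violated at rating
  => 1 violation(s): backward is BREAKING for User
decode (reader v1):
  kind := "FAX"
  read fails at attrs under R1 (no fill)
  => FAILS_AT (attrs, R1)
diffs on User not affecting the asked answer:
  field price in record Meta: type float32 changed to float64 -> matters only for User's forward compatibility — outside the asked direction

backward: BREAKING [(rating, R1)]; decoded: FAILS_AT (attrs, R1)


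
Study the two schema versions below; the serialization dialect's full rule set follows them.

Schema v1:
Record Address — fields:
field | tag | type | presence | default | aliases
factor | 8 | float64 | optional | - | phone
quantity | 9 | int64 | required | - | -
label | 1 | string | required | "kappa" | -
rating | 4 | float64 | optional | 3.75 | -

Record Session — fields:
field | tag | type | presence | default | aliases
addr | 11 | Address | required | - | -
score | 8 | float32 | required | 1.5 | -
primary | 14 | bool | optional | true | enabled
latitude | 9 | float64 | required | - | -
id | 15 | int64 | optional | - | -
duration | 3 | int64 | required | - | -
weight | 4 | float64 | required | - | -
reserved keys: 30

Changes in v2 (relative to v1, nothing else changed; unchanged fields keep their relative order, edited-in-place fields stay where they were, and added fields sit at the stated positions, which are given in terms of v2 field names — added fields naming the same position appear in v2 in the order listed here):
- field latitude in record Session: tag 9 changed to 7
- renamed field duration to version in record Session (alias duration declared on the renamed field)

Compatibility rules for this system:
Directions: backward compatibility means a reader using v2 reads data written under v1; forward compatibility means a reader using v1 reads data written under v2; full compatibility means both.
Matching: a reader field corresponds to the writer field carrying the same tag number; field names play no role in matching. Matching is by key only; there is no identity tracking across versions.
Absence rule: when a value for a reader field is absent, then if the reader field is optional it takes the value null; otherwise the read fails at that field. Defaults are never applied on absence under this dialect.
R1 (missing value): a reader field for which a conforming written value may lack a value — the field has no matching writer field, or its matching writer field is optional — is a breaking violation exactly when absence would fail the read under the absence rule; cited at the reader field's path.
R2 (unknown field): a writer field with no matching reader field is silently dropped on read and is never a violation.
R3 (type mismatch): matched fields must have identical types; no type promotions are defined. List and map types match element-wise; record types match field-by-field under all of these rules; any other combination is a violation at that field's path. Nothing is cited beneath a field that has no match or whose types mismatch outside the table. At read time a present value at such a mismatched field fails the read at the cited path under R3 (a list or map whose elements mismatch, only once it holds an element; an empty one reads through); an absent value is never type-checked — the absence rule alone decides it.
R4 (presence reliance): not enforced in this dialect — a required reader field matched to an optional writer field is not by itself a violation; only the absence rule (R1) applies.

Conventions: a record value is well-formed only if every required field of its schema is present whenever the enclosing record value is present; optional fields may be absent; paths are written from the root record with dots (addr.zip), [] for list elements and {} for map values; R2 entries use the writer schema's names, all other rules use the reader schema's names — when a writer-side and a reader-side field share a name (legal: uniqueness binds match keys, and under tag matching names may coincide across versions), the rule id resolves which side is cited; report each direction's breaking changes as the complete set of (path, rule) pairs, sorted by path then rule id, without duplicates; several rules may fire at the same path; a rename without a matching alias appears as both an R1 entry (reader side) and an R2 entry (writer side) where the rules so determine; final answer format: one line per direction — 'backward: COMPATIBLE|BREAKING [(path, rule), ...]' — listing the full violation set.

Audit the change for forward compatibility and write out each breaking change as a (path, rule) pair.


in Session below, arrows point writer -> reader
forward on Session — v1 reading data written by v2:
  addr: paired with writer addr (Address -> Address; writer required)
  score: paired with writer score (float32 -> float32; writer required)
  primary: paired with writer primary (bool -> bool; writer optional)
  latitude: no writer-side match
  id: paired with writer id (int64 -> int64; writer optional)
  duration: paired with writer version (int64 -> int64; writer required)
  weight: paired with writer weight (float64 -> float64; writer required)
  leftover writer field: latitude
  addr.factor: paired with writer addr.factor (float64 -> float64; writer optional)
  addr.quantity: paired with writer addr.quantity (int64 -> int64; writer required)
  addr.label: paired with writer addr.label (string -> string; writer required)
  addr.rating: paired with writer addr.rating (float64 -> float64; writer optional)
  breaking: (latitude, R1)
  => forward: BREAKING (1)
diffs on Session not affecting the asked answer:
  renamed field duration to version in record Session (alias duration declared on the renamed field) -> triggers nothing under Session's printed rules — same verdict

forward: BREAKING [(latitude, R1)]
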